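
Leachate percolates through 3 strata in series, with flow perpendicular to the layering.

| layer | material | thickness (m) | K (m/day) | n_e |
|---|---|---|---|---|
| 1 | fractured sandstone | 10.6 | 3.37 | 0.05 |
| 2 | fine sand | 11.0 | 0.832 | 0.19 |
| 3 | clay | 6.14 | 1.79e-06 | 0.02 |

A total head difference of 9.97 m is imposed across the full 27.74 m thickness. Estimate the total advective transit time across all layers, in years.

With flow normal to the layers, continuity requires the same specific discharge q through every layer.
Σ(b_i/K_i) = 10.6/3.37 + 11.0/0.832 + 6.14/1.79e-06 = 3.430e+06 d.
q = Δh / Σ(b_i/K_i) = 9.97 / 3.430e+06 = 2.907e-06 m/day.
In each layer the seepage velocity is v_i = q/n_i, so the layer transit time is t_i = b_i·n_i / q:
  layer 1 (fractured sandstone): t_1 = 10.6 × 0.05 / 2.907e-06 = 1.823e+05 d
  layer 2 (fine sand): t_2 = 11.0 × 0.19 / 2.907e-06 = 7.191e+05 d
  layer 3 (clay): t_3 = 6.14 × 0.02 / 2.907e-06 = 42249 d
Total t = Σ t_i = 9.437e+05 days = 2584 years.

2580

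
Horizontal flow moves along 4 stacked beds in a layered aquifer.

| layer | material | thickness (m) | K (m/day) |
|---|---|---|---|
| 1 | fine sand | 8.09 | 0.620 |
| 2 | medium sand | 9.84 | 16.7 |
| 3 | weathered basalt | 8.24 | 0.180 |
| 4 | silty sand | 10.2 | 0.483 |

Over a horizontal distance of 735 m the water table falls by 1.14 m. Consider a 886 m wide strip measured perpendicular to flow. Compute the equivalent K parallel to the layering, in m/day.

Flow is parallel to layering, so each bed carries its own Darcy discharge and the transmissivities add.
Σ(K_i·b_i) = 0.620×8.09 + 16.7×9.84 + 0.180×8.24 + 0.483×10.2 = 175.8 m²/day.
Total thickness b = 36.37 m, so K_eq = Σ(K_i·b_i)/b = 4.832 m/day.

4.83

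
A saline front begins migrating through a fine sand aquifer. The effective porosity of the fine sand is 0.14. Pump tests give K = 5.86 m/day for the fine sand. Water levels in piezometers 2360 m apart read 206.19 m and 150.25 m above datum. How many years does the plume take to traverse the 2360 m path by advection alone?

Hydraulic gradient i = (206.19 − 150.25) / 2360 = 55.94 / 2360 = 0.02370.
Darcy flux q = K · i = 5.860 × 0.02370 = 0.1389 m/day.
Seepage velocity v = q / n_e = 0.1389 / 0.14 = 0.9922 m/day.
Travel time t = L / v = 2360 / 0.9922 = 2379 days = 6.512 years.

6.51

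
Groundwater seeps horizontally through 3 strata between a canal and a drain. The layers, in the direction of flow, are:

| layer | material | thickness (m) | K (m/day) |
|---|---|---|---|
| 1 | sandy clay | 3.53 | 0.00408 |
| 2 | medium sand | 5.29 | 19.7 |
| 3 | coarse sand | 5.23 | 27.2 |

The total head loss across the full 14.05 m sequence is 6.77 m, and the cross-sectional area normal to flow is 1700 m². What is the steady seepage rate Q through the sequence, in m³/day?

Flow is perpendicular to layering, so the layers act in series and the equivalent K is the thickness-weighted harmonic mean.
Total thickness L = 3.53 + 5.29 + 5.23 = 14.05 m.
Σ(b_i/K_i) = 3.53/0.00408 + 5.29/19.7 + 5.23/27.2 = 865.7 d.
K_eq = L / Σ(b_i/K_i) = 14.05 / 865.7 = 0.01623 m/day.
Q = K_eq · A · (Δh/L) = 0.01623 × 1700 × (6.77/14.05) = 13.30 m³/day.

13.3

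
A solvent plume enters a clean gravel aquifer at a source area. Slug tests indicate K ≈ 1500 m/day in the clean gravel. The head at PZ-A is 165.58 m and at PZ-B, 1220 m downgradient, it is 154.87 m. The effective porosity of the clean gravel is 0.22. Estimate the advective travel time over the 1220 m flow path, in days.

Hydraulic gradient i = (165.58 − 154.87) / 1220 = 10.71 / 1220 = 0.008779.
Darcy flux q = K · i = 1500 × 0.008779 = 13.17 m/day.
Seepage velocity v = q / n_e = 13.17 / 0.22 = 59.85 m/day.
Travel time t = L / v = 1220 / 59.85 = 20.38 days.

20.4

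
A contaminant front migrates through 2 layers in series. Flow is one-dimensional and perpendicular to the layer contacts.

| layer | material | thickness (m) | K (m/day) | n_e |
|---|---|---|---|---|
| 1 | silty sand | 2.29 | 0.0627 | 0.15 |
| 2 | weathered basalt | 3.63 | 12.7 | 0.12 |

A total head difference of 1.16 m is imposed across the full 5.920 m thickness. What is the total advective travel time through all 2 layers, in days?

With flow normal to the layers, continuity requires the same specific discharge q through every layer.
Σ(b_i/K_i) = 2.29/0.0627 + 3.63/12.7 = 36.81 d.
q = Δh / Σ(b_i/K_i) = 1.16 / 36.81 = 0.03151 m/day.
In each layer the seepage velocity is v_i = q/n_i, so the layer transit time is t_i = b_i·n_i / q:
  layer 1 (silty sand): t_1 = 2.29 × 0.15 / 0.03151 = 10.90 d
  layer 2 (weathered basalt): t_2 = 3.63 × 0.12 / 0.03151 = 13.82 d
Total t = Σ t_i = 24.72 days.

24.7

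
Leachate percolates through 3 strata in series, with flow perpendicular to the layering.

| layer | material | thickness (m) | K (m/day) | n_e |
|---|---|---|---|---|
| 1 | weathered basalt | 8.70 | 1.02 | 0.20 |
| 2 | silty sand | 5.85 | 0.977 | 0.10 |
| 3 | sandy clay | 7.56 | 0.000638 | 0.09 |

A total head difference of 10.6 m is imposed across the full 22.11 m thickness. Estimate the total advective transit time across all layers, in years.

9.21

With flow normal to the layers, continuity requires the same specific discharge q through every layer.
Σ(b_i/K_i) = 8.70/1.02 + 5.85/0.977 + 7.56/0.000638 = 11864 d.
q = Δh / Σ(b_i/K_i) = 10.6 / 11864 = 0.0008935 m/day.
In each layer the seepage velocity is v_i = q/n_i, so the layer transit time is t_i = b_i·n_i / q:
  layer 1 (weathered basalt): t_1 = 8.70 × 0.20 / 0.0008935 = 1947 d
  layer 2 (silty sand): t_2 = 5.85 × 0.10 / 0.0008935 = 654.8 d
  layer 3 (sandy clay): t_3 = 7.56 × 0.09 / 0.0008935 = 761.5 d
Total t = Σ t_i = 3364 days = 9.210 years.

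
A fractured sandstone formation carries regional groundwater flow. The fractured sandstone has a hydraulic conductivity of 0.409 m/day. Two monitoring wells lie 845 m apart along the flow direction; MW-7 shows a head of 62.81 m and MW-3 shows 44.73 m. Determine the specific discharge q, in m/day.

Hydraulic gradient i = (62.81 − 44.73) / 845 = 18.08 / 845 = 0.02140.
Specific discharge q = K · i = 0.4090 × 0.02140 = 0.008751 m/day.

0.00875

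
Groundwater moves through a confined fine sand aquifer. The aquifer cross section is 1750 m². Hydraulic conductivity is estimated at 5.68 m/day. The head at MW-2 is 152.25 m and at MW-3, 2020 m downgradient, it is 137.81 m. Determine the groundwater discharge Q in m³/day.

Hydraulic gradient i = (152.25 − 137.81) / 2020 = 14.44 / 2020 = 0.007149.
Darcy's law: Q = K · A · i = 5.680 × 1750 × 0.007149 = 71.06 m³/day.

71.1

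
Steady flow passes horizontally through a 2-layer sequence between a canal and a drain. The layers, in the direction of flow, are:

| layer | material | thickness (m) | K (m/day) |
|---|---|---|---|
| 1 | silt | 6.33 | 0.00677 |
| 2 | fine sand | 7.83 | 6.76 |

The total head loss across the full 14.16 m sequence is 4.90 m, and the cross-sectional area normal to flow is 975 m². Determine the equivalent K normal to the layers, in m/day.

0.0151

Flow is perpendicular to layering, so the layers act in series and the equivalent K is the thickness-weighted harmonic mean.
Total thickness L = 6.33 + 7.83 = 14.16 m.
Σ(b_i/K_i) = 6.33/0.00677 + 7.83/6.76 = 936.2 d.
K_eq = L / Σ(b_i/K_i) = 14.16 / 936.2 = 0.01513 m/day.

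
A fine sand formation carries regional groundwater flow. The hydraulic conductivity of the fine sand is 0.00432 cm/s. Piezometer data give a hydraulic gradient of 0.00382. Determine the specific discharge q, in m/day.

0.0143

Convert K: 0.00432 cm/s × 864 = 3.732 m/day.
Hydraulic gradient i = 0.00382.
Specific discharge q = K · i = 3.732 × 0.003820 = 0.01426 m/day.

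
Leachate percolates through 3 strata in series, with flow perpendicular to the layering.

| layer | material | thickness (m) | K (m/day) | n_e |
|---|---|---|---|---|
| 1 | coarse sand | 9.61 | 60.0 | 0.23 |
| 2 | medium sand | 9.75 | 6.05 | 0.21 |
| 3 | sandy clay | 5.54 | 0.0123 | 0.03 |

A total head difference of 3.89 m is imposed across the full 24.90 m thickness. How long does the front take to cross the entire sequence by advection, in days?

514

With flow normal to the layers, continuity requires the same specific discharge q through every layer.
Σ(b_i/K_i) = 9.61/60.0 + 9.75/6.05 + 5.54/0.0123 = 452.2 d.
q = Δh / Σ(b_i/K_i) = 3.89 / 452.2 = 0.008603 m/day.
In each layer the seepage velocity is v_i = q/n_i, so the layer transit time is t_i = b_i·n_i / q:
  layer 1 (coarse sand): t_1 = 9.61 × 0.23 / 0.008603 = 256.9 d
  layer 2 (medium sand): t_2 = 9.75 × 0.21 / 0.008603 = 238.0 d
  layer 3 (sandy clay): t_3 = 5.54 × 0.03 / 0.008603 = 19.32 d
Total t = Σ t_i = 514.3 days.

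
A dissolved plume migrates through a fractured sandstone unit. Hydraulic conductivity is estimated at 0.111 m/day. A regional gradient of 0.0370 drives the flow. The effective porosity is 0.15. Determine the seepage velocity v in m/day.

0.0274

Hydraulic gradient i = 0.0370.
Darcy flux q = K · i = 0.1110 × 0.03700 = 0.004107 m/day.
Seepage velocity v = q / n_e = 0.004107 / 0.15 = 0.02738 m/day.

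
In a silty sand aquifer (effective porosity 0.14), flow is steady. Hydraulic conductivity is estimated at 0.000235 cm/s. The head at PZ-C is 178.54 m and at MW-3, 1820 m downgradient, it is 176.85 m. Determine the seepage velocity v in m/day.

0.00135

Convert K: 0.000235 cm/s × 864 = 0.2030 m/day.
Hydraulic gradient i = (178.54 − 176.85) / 1820 = 1.69 / 1820 = 0.0009286.
Darcy flux q = K · i = 0.2030 × 0.0009286 = 0.0001885 m/day.
Seepage velocity v = q / n_e = 0.0001885 / 0.14 = 0.001347 m/day.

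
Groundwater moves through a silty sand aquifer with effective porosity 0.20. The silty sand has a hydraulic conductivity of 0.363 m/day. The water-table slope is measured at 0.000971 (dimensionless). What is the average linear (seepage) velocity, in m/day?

Hydraulic gradient i = 0.000971.
Darcy flux q = K · i = 0.3630 × 0.0009710 = 0.0003525 m/day.
Seepage velocity v = q / n_e = 0.0003525 / 0.20 = 0.001762 m/day.

0.00176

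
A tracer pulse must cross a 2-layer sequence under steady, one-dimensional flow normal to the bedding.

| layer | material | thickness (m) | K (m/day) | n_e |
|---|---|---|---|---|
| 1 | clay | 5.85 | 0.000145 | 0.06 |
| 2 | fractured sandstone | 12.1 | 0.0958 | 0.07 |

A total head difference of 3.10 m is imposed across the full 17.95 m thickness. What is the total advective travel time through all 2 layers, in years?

42.8

With flow normal to the layers, continuity requires the same specific discharge q through every layer.
Σ(b_i/K_i) = 5.85/0.000145 + 12.1/0.0958 = 40471 d.
q = Δh / Σ(b_i/K_i) = 3.10 / 40471 = 7.660e-05 m/day.
In each layer the seepage velocity is v_i = q/n_i, so the layer transit time is t_i = b_i·n_i / q:
  layer 1 (clay): t_1 = 5.85 × 0.06 / 7.660e-05 = 4582 d
  layer 2 (fractured sandstone): t_2 = 12.1 × 0.07 / 7.660e-05 = 11058 d
Total t = Σ t_i = 15640 days = 42.82 years.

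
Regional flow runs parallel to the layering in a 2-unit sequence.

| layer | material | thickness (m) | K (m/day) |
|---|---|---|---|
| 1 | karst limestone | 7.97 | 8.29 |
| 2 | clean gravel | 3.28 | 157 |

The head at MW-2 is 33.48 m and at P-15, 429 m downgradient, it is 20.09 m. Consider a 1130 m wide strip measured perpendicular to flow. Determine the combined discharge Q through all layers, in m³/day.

Flow is parallel to layering, so each bed carries its own Darcy discharge and the transmissivities add.
Σ(K_i·b_i) = 8.29×7.97 + 157×3.28 = 581.0 m²/day.
Hydraulic gradient i = (33.48 − 20.09) / 429 = 13.39 / 429 = 0.03121.
Q = Σ(K_i·b_i) · W · i = 581.0 × 1130 × 0.03121 = 20493 m³/day.

20500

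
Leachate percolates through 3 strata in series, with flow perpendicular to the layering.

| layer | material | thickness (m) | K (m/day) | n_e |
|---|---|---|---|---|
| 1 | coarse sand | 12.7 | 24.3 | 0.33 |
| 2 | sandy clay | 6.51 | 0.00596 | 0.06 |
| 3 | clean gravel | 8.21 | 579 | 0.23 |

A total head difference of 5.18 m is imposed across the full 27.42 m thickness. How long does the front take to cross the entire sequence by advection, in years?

3.74

With flow normal to the layers, continuity requires the same specific discharge q through every layer.
Σ(b_i/K_i) = 12.7/24.3 + 6.51/0.00596 + 8.21/579 = 1093 d.
q = Δh / Σ(b_i/K_i) = 5.18 / 1093 = 0.004740 m/day.
In each layer the seepage velocity is v_i = q/n_i, so the layer transit time is t_i = b_i·n_i / q:
  layer 1 (coarse sand): t_1 = 12.7 × 0.33 / 0.004740 = 884.2 d
  layer 2 (sandy clay): t_2 = 6.51 × 0.06 / 0.004740 = 82.40 d
  layer 3 (clean gravel): t_3 = 8.21 × 0.23 / 0.004740 = 398.4 d
Total t = Σ t_i = 1365 days = 3.737 years.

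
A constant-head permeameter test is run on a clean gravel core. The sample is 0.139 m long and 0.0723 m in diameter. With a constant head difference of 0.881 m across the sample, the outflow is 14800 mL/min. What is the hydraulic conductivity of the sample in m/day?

Cross-sectional area A = π·(d/2)² = π × (0.0723/2)² = 0.004106 m².
Convert discharge: 14800 mL/min = 0.0002467 m³/s.
Darcy's law rearranged: K = Q·L / (A·Δh) = 0.0002467 × 0.139 / (0.004106 × 0.881) = 0.009479 m/s = 819.0 m/day.

819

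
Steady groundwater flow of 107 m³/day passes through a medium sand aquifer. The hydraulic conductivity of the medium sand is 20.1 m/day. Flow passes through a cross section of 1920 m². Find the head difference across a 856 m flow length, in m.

2.37

From Q = K·A·i, i = Q / (K·A) = 107 / (20.10 × 1920) = 0.002773.
Head loss Δh = i · L = 0.002773 × 856 = 2.373 m.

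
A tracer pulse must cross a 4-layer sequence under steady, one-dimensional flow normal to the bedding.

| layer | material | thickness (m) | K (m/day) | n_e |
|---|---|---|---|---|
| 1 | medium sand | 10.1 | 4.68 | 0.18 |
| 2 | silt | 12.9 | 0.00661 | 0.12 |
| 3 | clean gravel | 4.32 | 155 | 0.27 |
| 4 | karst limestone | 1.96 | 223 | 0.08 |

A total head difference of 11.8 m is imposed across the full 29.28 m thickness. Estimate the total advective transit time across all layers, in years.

With flow normal to the layers, continuity requires the same specific discharge q through every layer.
Σ(b_i/K_i) = 10.1/4.68 + 12.9/0.00661 + 4.32/155 + 1.96/223 = 1954 d.
q = Δh / Σ(b_i/K_i) = 11.8 / 1954 = 0.006040 m/day.
In each layer the seepage velocity is v_i = q/n_i, so the layer transit time is t_i = b_i·n_i / q:
  layer 1 (medium sand): t_1 = 10.1 × 0.18 / 0.006040 = 301.0 d
  layer 2 (silt): t_2 = 12.9 × 0.12 / 0.006040 = 256.3 d
  layer 3 (clean gravel): t_3 = 4.32 × 0.27 / 0.006040 = 193.1 d
  layer 4 (karst limestone): t_4 = 1.96 × 0.08 / 0.006040 = 25.96 d
Total t = Σ t_i = 776.4 days = 2.126 years.

2.13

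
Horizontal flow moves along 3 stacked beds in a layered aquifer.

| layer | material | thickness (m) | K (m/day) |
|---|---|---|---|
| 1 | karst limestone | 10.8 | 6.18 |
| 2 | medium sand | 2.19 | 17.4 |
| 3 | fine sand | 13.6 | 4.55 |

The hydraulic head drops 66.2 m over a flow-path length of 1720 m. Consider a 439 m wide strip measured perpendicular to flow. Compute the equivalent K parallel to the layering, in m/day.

Flow is parallel to layering, so each bed carries its own Darcy discharge and the transmissivities add.
Σ(K_i·b_i) = 6.18×10.8 + 17.4×2.19 + 4.55×13.6 = 166.7 m²/day.
Total thickness b = 26.59 m, so K_eq = Σ(K_i·b_i)/b = 6.270 m/day.

6.27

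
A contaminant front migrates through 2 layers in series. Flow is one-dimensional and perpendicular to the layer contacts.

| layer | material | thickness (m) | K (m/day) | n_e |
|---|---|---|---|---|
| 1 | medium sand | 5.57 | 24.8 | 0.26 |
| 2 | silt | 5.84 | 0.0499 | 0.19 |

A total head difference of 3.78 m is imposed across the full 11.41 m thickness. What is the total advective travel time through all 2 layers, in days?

79.3

With flow normal to the layers, continuity requires the same specific discharge q through every layer.
Σ(b_i/K_i) = 5.57/24.8 + 5.84/0.0499 = 117.3 d.
q = Δh / Σ(b_i/K_i) = 3.78 / 117.3 = 0.03224 m/day.
In each layer the seepage velocity is v_i = q/n_i, so the layer transit time is t_i = b_i·n_i / q:
  layer 1 (medium sand): t_1 = 5.57 × 0.26 / 0.03224 = 44.92 d
  layer 2 (silt): t_2 = 5.84 × 0.19 / 0.03224 = 34.42 d
Total t = Σ t_i = 79.35 days.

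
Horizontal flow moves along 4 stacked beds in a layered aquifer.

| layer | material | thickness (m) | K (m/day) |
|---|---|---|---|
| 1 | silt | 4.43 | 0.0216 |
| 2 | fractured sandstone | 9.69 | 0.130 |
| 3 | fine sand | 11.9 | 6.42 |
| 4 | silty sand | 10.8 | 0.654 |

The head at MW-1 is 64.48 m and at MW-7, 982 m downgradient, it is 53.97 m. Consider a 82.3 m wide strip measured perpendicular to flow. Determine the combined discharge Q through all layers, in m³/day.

74.7

Flow is parallel to layering, so each bed carries its own Darcy discharge and the transmissivities add.
Σ(K_i·b_i) = 0.0216×4.43 + 0.130×9.69 + 6.42×11.9 + 0.654×10.8 = 84.82 m²/day.
Hydraulic gradient i = (64.48 − 53.97) / 982 = 10.51 / 982 = 0.01070.
Q = Σ(K_i·b_i) · W · i = 84.82 × 82.3 × 0.01070 = 74.71 m³/day.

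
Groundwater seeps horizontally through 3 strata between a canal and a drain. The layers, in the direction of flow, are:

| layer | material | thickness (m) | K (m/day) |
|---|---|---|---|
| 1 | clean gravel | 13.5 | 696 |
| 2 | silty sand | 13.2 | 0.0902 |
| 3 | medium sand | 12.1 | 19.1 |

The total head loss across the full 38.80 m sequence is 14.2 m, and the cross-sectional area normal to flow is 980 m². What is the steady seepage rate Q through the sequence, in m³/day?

Flow is perpendicular to layering, so the layers act in series and the equivalent K is the thickness-weighted harmonic mean.
Total thickness L = 13.5 + 13.2 + 12.1 = 38.80 m.
Σ(b_i/K_i) = 13.5/696 + 13.2/0.0902 + 12.1/19.1 = 147.0 d.
K_eq = L / Σ(b_i/K_i) = 38.80 / 147.0 = 0.2640 m/day.
Q = K_eq · A · (Δh/L) = 0.2640 × 980 × (14.2/38.80) = 94.67 m³/day.

94.7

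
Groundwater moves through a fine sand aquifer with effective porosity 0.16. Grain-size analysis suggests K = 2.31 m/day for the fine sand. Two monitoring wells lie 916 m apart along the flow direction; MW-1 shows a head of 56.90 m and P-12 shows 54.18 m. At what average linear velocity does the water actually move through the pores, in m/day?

0.0429

Hydraulic gradient i = (56.90 − 54.18) / 916 = 2.72 / 916 = 0.002969.
Darcy flux q = K · i = 2.310 × 0.002969 = 0.006859 m/day.
Seepage velocity v = q / n_e = 0.006859 / 0.16 = 0.04287 m/day.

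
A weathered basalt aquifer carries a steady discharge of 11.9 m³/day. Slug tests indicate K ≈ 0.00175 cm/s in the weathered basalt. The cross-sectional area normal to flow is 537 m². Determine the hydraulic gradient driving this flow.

0.0147

Convert K: 0.00175 cm/s × 864 = 1.512 m/day.
From Q = K·A·i, i = Q / (K·A) = 11.9 / (1.512 × 537.0) = 0.01466.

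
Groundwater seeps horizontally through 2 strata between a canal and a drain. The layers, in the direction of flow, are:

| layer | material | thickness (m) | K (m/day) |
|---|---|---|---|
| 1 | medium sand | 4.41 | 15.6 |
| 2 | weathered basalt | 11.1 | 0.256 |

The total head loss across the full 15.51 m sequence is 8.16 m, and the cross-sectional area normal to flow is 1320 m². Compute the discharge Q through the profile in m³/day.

247

Flow is perpendicular to layering, so the layers act in series and the equivalent K is the thickness-weighted harmonic mean.
Total thickness L = 4.41 + 11.1 = 15.51 m.
Σ(b_i/K_i) = 4.41/15.6 + 11.1/0.256 = 43.64 d.
K_eq = L / Σ(b_i/K_i) = 15.51 / 43.64 = 0.3554 m/day.
Q = K_eq · A · (Δh/L) = 0.3554 × 1320 × (8.16/15.51) = 246.8 m³/day.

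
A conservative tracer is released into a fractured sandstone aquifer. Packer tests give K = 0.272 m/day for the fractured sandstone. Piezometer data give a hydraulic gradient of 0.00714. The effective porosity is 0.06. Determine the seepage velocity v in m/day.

0.0324

Hydraulic gradient i = 0.00714.
Darcy flux q = K · i = 0.2720 × 0.007140 = 0.001942 m/day.
Seepage velocity v = q / n_e = 0.001942 / 0.06 = 0.03237 m/day.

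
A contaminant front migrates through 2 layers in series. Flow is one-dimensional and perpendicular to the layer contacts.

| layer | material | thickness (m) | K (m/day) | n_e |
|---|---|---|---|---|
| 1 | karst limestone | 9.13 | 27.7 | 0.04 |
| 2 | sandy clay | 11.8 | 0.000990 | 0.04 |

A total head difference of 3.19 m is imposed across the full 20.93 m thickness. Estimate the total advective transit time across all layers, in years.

With flow normal to the layers, continuity requires the same specific discharge q through every layer.
Σ(b_i/K_i) = 9.13/27.7 + 11.8/0.000990 = 11920 d.
q = Δh / Σ(b_i/K_i) = 3.19 / 11920 = 0.0002676 m/day.
In each layer the seepage velocity is v_i = q/n_i, so the layer transit time is t_i = b_i·n_i / q:
  layer 1 (karst limestone): t_1 = 9.13 × 0.04 / 0.0002676 = 1365 d
  layer 2 (sandy clay): t_2 = 11.8 × 0.04 / 0.0002676 = 1764 d
Total t = Σ t_i = 3128 days = 8.565 years.

8.56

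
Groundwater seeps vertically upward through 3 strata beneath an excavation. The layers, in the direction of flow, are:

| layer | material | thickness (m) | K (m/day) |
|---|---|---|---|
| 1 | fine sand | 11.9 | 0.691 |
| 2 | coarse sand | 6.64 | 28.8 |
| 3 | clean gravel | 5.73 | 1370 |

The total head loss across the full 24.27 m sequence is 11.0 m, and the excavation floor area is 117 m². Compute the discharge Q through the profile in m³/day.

73.7

Flow is perpendicular to layering, so the layers act in series and the equivalent K is the thickness-weighted harmonic mean.
Total thickness L = 11.9 + 6.64 + 5.73 = 24.27 m.
Σ(b_i/K_i) = 11.9/0.691 + 6.64/28.8 + 5.73/1370 = 17.46 d.
K_eq = L / Σ(b_i/K_i) = 24.27 / 17.46 = 1.390 m/day.
Q = K_eq · A · (Δh/L) = 1.390 × 117 × (11.0/24.27) = 73.73 m³/day.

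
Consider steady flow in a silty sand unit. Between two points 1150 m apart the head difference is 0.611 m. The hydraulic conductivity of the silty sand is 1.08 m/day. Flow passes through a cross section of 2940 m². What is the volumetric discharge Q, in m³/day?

1.69

Hydraulic gradient i = Δh / L = 0.611 / 1150 = 0.0005313.
Darcy's law: Q = K · A · i = 1.080 × 2940 × 0.0005313 = 1.687 m³/day.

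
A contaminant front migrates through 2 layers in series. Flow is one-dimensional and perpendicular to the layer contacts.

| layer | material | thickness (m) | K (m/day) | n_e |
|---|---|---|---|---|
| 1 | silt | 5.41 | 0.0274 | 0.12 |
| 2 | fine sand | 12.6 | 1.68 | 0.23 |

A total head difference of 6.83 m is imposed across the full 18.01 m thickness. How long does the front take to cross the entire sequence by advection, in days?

106

With flow normal to the layers, continuity requires the same specific discharge q through every layer.
Σ(b_i/K_i) = 5.41/0.0274 + 12.6/1.68 = 204.9 d.
q = Δh / Σ(b_i/K_i) = 6.83 / 204.9 = 0.03333 m/day.
In each layer the seepage velocity is v_i = q/n_i, so the layer transit time is t_i = b_i·n_i / q:
  layer 1 (silt): t_1 = 5.41 × 0.12 / 0.03333 = 19.48 d
  layer 2 (fine sand): t_2 = 12.6 × 0.23 / 0.03333 = 86.96 d
Total t = Σ t_i = 106.4 days.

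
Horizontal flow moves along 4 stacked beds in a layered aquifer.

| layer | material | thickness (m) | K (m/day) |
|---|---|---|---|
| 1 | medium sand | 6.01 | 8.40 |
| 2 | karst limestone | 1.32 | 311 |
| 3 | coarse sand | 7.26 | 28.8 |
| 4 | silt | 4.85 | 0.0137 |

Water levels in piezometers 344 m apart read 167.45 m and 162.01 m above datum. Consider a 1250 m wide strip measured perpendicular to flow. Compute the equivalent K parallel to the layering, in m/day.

Flow is parallel to layering, so each bed carries its own Darcy discharge and the transmissivities add.
Σ(K_i·b_i) = 8.40×6.01 + 311×1.32 + 28.8×7.26 + 0.0137×4.85 = 670.2 m²/day.
Total thickness b = 19.44 m, so K_eq = Σ(K_i·b_i)/b = 34.47 m/day.

34.5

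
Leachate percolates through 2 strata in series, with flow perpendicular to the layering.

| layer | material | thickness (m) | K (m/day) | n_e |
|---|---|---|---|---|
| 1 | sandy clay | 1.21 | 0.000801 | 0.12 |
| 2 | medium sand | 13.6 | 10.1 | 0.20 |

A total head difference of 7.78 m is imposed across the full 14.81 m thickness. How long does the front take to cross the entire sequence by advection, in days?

With flow normal to the layers, continuity requires the same specific discharge q through every layer.
Σ(b_i/K_i) = 1.21/0.000801 + 13.6/10.1 = 1512 d.
q = Δh / Σ(b_i/K_i) = 7.78 / 1512 = 0.005146 m/day.
In each layer the seepage velocity is v_i = q/n_i, so the layer transit time is t_i = b_i·n_i / q:
  layer 1 (sandy clay): t_1 = 1.21 × 0.12 / 0.005146 = 28.22 d
  layer 2 (medium sand): t_2 = 13.6 × 0.20 / 0.005146 = 528.6 d
Total t = Σ t_i = 556.8 days.

557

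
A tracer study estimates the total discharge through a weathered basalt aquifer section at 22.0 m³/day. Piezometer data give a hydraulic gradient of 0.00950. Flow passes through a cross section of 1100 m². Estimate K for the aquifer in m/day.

Hydraulic gradient i = 0.00950.
From Q = K·A·i, K = Q / (A·i) = 22.0 / (1100 × 0.009500) = 2.105 m/day.

2.11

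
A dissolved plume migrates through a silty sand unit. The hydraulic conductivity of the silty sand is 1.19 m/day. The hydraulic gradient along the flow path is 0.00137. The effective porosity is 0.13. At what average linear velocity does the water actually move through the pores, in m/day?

Hydraulic gradient i = 0.00137.
Darcy flux q = K · i = 1.190 × 0.001370 = 0.001630 m/day.
Seepage velocity v = q / n_e = 0.001630 / 0.13 = 0.01254 m/day.

0.0125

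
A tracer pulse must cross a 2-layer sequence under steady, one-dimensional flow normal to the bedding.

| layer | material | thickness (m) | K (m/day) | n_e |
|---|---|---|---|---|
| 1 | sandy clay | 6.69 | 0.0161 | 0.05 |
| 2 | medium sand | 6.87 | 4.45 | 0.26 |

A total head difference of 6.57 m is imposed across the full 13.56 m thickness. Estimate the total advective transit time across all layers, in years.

0.369

With flow normal to the layers, continuity requires the same specific discharge q through every layer.
Σ(b_i/K_i) = 6.69/0.0161 + 6.87/4.45 = 417.1 d.
q = Δh / Σ(b_i/K_i) = 6.57 / 417.1 = 0.01575 m/day.
In each layer the seepage velocity is v_i = q/n_i, so the layer transit time is t_i = b_i·n_i / q:
  layer 1 (sandy clay): t_1 = 6.69 × 0.05 / 0.01575 = 21.23 d
  layer 2 (medium sand): t_2 = 6.87 × 0.26 / 0.01575 = 113.4 d
Total t = Σ t_i = 134.6 days = 0.3686 years.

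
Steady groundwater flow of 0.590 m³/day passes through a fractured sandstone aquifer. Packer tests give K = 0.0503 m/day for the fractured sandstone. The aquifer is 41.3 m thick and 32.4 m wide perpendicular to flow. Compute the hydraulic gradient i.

0.00877

Cross-sectional area A = 32.4 × 41.3 = 1338 m².
From Q = K·A·i, i = Q / (K·A) = 0.590 / (0.05030 × 1338) = 0.008766.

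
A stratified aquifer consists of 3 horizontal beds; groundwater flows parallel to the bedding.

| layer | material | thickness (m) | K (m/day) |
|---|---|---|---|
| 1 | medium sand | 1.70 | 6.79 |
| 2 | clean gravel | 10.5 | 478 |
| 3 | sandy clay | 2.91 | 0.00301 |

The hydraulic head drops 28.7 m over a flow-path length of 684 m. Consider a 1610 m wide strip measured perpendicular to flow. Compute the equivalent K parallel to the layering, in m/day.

Flow is parallel to layering, so each bed carries its own Darcy discharge and the transmissivities add.
Σ(K_i·b_i) = 6.79×1.70 + 478×10.5 + 0.00301×2.91 = 5031 m²/day.
Total thickness b = 15.11 m, so K_eq = Σ(K_i·b_i)/b = 332.9 m/day.

333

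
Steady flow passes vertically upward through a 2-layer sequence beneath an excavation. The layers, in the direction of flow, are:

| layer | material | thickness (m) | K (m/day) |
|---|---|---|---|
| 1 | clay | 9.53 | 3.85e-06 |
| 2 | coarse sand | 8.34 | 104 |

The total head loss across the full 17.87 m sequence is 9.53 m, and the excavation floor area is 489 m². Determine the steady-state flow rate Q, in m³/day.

0.00188

Flow is perpendicular to layering, so the layers act in series and the equivalent K is the thickness-weighted harmonic mean.
Total thickness L = 9.53 + 8.34 = 17.87 m.
Σ(b_i/K_i) = 9.53/3.85e-06 + 8.34/104 = 2.475e+06 d.
K_eq = L / Σ(b_i/K_i) = 17.87 / 2.475e+06 = 7.219e-06 m/day.
Q = K_eq · A · (Δh/L) = 7.219e-06 × 489 × (9.53/17.87) = 0.001883 m³/day.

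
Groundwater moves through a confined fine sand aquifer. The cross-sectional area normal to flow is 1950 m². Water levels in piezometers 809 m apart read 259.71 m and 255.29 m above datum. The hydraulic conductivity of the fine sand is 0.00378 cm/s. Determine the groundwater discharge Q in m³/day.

Convert K: 0.00378 cm/s × 864 = 3.266 m/day.
Hydraulic gradient i = (259.71 − 255.29) / 809 = 4.42 / 809 = 0.005464.
Darcy's law: Q = K · A · i = 3.266 × 1950 × 0.005464 = 34.79 m³/day.

34.8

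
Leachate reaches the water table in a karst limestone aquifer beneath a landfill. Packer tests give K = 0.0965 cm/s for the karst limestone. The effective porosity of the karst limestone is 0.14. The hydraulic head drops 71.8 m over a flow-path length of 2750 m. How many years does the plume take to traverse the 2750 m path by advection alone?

0.484

Convert K: 0.0965 cm/s × 864 = 83.38 m/day.
Hydraulic gradient i = Δh / L = 71.8 / 2750 = 0.02611.
Darcy flux q = K · i = 83.38 × 0.02611 = 2.177 m/day.
Seepage velocity v = q / n_e = 2.177 / 0.14 = 15.55 m/day.
Travel time t = L / v = 2750 / 15.55 = 176.9 days = 0.4842 years.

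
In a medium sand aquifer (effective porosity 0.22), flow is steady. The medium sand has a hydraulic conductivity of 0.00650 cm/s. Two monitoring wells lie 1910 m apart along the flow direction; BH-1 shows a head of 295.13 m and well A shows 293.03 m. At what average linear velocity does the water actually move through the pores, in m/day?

Convert K: 0.00650 cm/s × 864 = 5.616 m/day.
Hydraulic gradient i = (295.13 − 293.03) / 1910 = 2.1 / 1910 = 0.001099.
Darcy flux q = K · i = 5.616 × 0.001099 = 0.006175 m/day.
Seepage velocity v = q / n_e = 0.006175 / 0.22 = 0.02807 m/day.

0.0281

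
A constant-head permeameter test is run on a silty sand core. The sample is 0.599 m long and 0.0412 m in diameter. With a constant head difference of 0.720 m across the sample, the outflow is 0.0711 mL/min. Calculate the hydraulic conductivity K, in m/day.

Cross-sectional area A = π·(d/2)² = π × (0.0412/2)² = 0.001333 m².
Convert discharge: 0.0711 mL/min = 1.185e-09 m³/s.
Darcy's law rearranged: K = Q·L / (A·Δh) = 1.185e-09 × 0.599 / (0.001333 × 0.720) = 7.395e-07 m/s = 0.06389 m/day.

0.0639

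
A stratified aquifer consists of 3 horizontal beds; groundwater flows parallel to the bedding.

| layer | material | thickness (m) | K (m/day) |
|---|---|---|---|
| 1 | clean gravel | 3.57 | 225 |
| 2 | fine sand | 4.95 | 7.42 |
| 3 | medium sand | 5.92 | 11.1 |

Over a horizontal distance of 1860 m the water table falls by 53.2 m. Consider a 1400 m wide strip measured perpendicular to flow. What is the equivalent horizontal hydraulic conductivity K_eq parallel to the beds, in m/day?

Flow is parallel to layering, so each bed carries its own Darcy discharge and the transmissivities add.
Σ(K_i·b_i) = 225×3.57 + 7.42×4.95 + 11.1×5.92 = 905.7 m²/day.
Total thickness b = 14.44 m, so K_eq = Σ(K_i·b_i)/b = 62.72 m/day.

62.7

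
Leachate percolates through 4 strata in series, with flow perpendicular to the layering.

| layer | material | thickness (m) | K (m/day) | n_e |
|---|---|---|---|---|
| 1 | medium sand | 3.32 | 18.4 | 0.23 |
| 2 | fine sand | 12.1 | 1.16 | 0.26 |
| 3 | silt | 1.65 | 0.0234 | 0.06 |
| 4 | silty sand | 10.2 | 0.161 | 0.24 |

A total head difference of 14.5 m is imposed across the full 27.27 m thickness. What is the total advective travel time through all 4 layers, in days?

64.3

With flow normal to the layers, continuity requires the same specific discharge q through every layer.
Σ(b_i/K_i) = 3.32/18.4 + 12.1/1.16 + 1.65/0.0234 + 10.2/0.161 = 144.5 d.
q = Δh / Σ(b_i/K_i) = 14.5 / 144.5 = 0.1004 m/day.
In each layer the seepage velocity is v_i = q/n_i, so the layer transit time is t_i = b_i·n_i / q:
  layer 1 (medium sand): t_1 = 3.32 × 0.23 / 0.1004 = 7.609 d
  layer 2 (fine sand): t_2 = 12.1 × 0.26 / 0.1004 = 31.35 d
  layer 3 (silt): t_3 = 1.65 × 0.06 / 0.1004 = 0.9864 d
  layer 4 (silty sand): t_4 = 10.2 × 0.24 / 0.1004 = 24.39 d
Total t = Σ t_i = 64.33 days.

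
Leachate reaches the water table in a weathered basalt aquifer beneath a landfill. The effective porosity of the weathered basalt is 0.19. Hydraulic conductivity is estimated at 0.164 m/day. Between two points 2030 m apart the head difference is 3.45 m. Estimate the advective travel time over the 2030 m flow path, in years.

3790

Hydraulic gradient i = Δh / L = 3.45 / 2030 = 0.001700.
Darcy flux q = K · i = 0.1640 × 0.001700 = 0.0002787 m/day.
Seepage velocity v = q / n_e = 0.0002787 / 0.19 = 0.001467 m/day.
Travel time t = L / v = 2030 / 0.001467 = 1.384e+06 days = 3789 years.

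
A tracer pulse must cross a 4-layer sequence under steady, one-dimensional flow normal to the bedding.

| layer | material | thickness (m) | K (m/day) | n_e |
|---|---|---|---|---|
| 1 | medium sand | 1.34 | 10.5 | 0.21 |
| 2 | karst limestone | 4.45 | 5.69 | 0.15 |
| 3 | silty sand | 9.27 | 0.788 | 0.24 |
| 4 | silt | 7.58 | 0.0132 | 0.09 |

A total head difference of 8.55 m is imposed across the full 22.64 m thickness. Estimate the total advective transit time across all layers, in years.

0.725

With flow normal to the layers, continuity requires the same specific discharge q through every layer.
Σ(b_i/K_i) = 1.34/10.5 + 4.45/5.69 + 9.27/0.788 + 7.58/0.0132 = 586.9 d.
q = Δh / Σ(b_i/K_i) = 8.55 / 586.9 = 0.01457 m/day.
In each layer the seepage velocity is v_i = q/n_i, so the layer transit time is t_i = b_i·n_i / q:
  layer 1 (medium sand): t_1 = 1.34 × 0.21 / 0.01457 = 19.32 d
  layer 2 (karst limestone): t_2 = 4.45 × 0.15 / 0.01457 = 45.82 d
  layer 3 (silty sand): t_3 = 9.27 × 0.24 / 0.01457 = 152.7 d
  layer 4 (silt): t_4 = 7.58 × 0.09 / 0.01457 = 46.83 d
Total t = Σ t_i = 264.7 days = 0.7247 years.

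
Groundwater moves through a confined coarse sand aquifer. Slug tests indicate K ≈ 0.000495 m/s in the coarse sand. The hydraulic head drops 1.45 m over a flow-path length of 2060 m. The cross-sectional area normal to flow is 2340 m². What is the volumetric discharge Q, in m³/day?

70.4

Convert K: 0.000495 m/s × 86400 = 42.77 m/day.
Hydraulic gradient i = Δh / L = 1.45 / 2060 = 0.0007039.
Darcy's law: Q = K · A · i = 42.77 × 2340 × 0.0007039 = 70.44 m³/day.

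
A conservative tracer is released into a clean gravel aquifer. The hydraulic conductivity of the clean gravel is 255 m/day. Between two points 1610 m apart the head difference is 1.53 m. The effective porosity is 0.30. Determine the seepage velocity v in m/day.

Hydraulic gradient i = Δh / L = 1.53 / 1610 = 0.0009503.
Darcy flux q = K · i = 255.0 × 0.0009503 = 0.2423 m/day.
Seepage velocity v = q / n_e = 0.2423 / 0.30 = 0.8078 m/day.

0.808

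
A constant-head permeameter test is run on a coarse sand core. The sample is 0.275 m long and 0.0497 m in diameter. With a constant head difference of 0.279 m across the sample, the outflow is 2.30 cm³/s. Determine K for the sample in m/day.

101

Cross-sectional area A = π·(d/2)² = π × (0.0497/2)² = 0.001940 m².
Convert discharge: 2.30 cm³/s = 2.300e-06 m³/s.
Darcy's law rearranged: K = Q·L / (A·Δh) = 2.300e-06 × 0.275 / (0.001940 × 0.279) = 0.001169 m/s = 101.0 m/day.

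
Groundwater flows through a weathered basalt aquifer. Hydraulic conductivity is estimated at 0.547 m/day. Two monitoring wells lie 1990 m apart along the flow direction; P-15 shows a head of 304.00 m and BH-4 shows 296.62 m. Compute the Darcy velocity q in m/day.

0.00203

Hydraulic gradient i = (304.00 − 296.62) / 1990 = 7.38 / 1990 = 0.003709.
Specific discharge q = K · i = 0.5470 × 0.003709 = 0.002029 m/day.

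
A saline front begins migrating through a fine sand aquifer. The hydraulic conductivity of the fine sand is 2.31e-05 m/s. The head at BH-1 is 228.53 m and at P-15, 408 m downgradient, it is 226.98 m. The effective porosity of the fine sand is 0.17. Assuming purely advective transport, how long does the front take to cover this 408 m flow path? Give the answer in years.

25.0

Convert K: 2.31e-05 m/s × 86400 = 1.996 m/day.
Hydraulic gradient i = (228.53 − 226.98) / 408 = 1.55 / 408 = 0.003799.
Darcy flux q = K · i = 1.996 × 0.003799 = 0.007582 m/day.
Seepage velocity v = q / n_e = 0.007582 / 0.17 = 0.04460 m/day.
Travel time t = L / v = 408 / 0.04460 = 9148 days = 25.05 years.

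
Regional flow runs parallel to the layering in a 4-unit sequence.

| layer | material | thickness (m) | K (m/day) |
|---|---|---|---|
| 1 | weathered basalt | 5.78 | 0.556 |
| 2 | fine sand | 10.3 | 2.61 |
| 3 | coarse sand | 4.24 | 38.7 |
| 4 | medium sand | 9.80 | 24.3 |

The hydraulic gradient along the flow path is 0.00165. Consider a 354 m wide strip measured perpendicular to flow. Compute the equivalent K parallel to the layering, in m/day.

14.4

Flow is parallel to layering, so each bed carries its own Darcy discharge and the transmissivities add.
Σ(K_i·b_i) = 0.556×5.78 + 2.61×10.3 + 38.7×4.24 + 24.3×9.80 = 432.3 m²/day.
Total thickness b = 30.12 m, so K_eq = Σ(K_i·b_i)/b = 14.35 m/day.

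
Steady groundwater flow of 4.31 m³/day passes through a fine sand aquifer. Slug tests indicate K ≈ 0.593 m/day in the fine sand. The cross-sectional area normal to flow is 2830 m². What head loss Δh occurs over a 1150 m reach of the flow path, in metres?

2.95

From Q = K·A·i, i = Q / (K·A) = 4.31 / (0.5930 × 2830) = 0.002568.
Head loss Δh = i · L = 0.002568 × 1150 = 2.953 m.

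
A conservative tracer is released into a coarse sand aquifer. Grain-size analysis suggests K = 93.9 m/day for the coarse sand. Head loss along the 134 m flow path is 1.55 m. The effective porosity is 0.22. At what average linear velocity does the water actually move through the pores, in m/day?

4.94

Hydraulic gradient i = Δh / L = 1.55 / 134 = 0.01157.
Darcy flux q = K · i = 93.90 × 0.01157 = 1.086 m/day.
Seepage velocity v = q / n_e = 1.086 / 0.22 = 4.937 m/day.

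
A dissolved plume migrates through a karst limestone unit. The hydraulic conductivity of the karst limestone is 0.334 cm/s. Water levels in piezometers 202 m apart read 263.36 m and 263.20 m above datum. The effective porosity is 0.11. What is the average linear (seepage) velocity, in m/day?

2.08

Convert K: 0.334 cm/s × 864 = 288.6 m/day.
Hydraulic gradient i = (263.36 − 263.20) / 202 = 0.16 / 202 = 0.0007921.
Darcy flux q = K · i = 288.6 × 0.0007921 = 0.2286 m/day.
Seepage velocity v = q / n_e = 0.2286 / 0.11 = 2.078 m/day.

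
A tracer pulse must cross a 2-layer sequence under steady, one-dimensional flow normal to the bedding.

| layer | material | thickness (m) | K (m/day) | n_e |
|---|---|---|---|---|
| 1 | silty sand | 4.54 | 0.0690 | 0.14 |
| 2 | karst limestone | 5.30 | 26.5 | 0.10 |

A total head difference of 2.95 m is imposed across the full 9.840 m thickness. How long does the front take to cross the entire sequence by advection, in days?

With flow normal to the layers, continuity requires the same specific discharge q through every layer.
Σ(b_i/K_i) = 4.54/0.0690 + 5.30/26.5 = 66.00 d.
q = Δh / Σ(b_i/K_i) = 2.95 / 66.00 = 0.04470 m/day.
In each layer the seepage velocity is v_i = q/n_i, so the layer transit time is t_i = b_i·n_i / q:
  layer 1 (silty sand): t_1 = 4.54 × 0.14 / 0.04470 = 14.22 d
  layer 2 (karst limestone): t_2 = 5.30 × 0.10 / 0.04470 = 11.86 d
Total t = Σ t_i = 26.08 days.

26.1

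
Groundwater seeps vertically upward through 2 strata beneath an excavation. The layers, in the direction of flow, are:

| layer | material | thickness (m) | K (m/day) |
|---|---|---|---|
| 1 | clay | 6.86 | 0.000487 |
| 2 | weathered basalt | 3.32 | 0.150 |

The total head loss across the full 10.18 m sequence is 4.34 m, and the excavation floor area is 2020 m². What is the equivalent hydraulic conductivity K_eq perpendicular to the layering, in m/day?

Flow is perpendicular to layering, so the layers act in series and the equivalent K is the thickness-weighted harmonic mean.
Total thickness L = 6.86 + 3.32 = 10.18 m.
Σ(b_i/K_i) = 6.86/0.000487 + 3.32/0.150 = 14108 d.
K_eq = L / Σ(b_i/K_i) = 10.18 / 14108 = 0.0007216 m/day.

0.000722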